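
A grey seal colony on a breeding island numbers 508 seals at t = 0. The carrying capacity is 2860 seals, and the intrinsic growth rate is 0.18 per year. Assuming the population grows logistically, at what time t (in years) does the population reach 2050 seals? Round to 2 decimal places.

A = (K − N₀)/N₀ = (2860 − 508)/508 = 4.6299.
Solve 2860/(1 + 4.6299·e^(−0.18t)) = 2050: 1 + 4.6299·e^(−0.18t) = 1.3951, so e^(−0.18t) = 0.085341.
−0.18·t = ln(0.085341) = -2.4611, so t = 2.4611/0.18 = 13.673.

13.67 years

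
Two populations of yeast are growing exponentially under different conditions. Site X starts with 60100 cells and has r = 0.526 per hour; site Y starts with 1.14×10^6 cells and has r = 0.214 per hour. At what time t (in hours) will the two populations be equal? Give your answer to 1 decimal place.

Set 60100·e^(0.526t) = 1.14×10^6·e^(0.214t).
e^((0.526 − 0.214)t) = 1.14×10^6/60100 → e^(0.312·t) = 18.968.
0.312·t = ln(18.968) = 2.9428, so t = 2.9428/0.312 = 9.432.

9.4 hours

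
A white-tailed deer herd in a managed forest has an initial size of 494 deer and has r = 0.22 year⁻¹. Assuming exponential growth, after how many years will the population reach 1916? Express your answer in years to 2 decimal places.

6.16 years

Set N₀·e^(rt) = 1916: e^(0.22·t) = 1916/494 = 3.8785.
0.22·t = ln(3.8785) = 1.3555, so t = 1.3555/0.22 = 6.1612.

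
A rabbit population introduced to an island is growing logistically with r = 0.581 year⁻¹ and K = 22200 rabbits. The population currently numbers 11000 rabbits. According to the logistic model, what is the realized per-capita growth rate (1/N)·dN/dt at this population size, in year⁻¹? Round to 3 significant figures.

0.293 per year

(1/N)·dN/dt = r(1 − N/K) = 0.581 × (1 − 11000/22200).
= 0.581 × 0.5045 = 0.29312.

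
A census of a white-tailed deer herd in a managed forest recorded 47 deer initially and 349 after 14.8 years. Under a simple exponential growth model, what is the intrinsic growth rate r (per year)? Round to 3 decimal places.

From N(t) = N₀·e^(rt): e^(r·14.8) = 349/47 = 7.4255.
r·14.8 = ln(7.4255) = 2.0049, so r = 2.0049/14.8 = 0.13547.

0.135 per year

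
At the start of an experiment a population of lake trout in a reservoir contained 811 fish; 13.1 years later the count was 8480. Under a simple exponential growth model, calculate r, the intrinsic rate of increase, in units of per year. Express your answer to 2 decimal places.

0.18 per year

From N(t) = N₀·e^(rt): e^(r·13.1) = 8480/811 = 10.456.
r·13.1 = ln(10.456) = 2.3472, so r = 2.3472/13.1 = 0.17918.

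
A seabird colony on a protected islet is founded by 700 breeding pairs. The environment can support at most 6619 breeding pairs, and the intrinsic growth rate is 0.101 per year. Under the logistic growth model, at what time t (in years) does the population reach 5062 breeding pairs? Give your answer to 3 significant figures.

A = (K − N₀)/N₀ = (6619 − 700)/700 = 8.4557.
Solve 6619/(1 + 8.4557·e^(−0.101t)) = 5062: 1 + 8.4557·e^(−0.101t) = 1.3076, so e^(−0.101t) = 0.0363761.
−0.101·t = ln(0.0363761) = -3.3138, so t = 3.3138/0.101 = 32.81.

32.8 years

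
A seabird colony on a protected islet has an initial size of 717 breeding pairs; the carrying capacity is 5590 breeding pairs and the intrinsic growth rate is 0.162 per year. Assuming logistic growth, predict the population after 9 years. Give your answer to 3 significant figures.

2170 breeding pairs

A = (K − N₀)/N₀ = (5590 − 717)/717 = 6.7964.
N(t) = K/(1 + A·e^(−rt)) = 5590/(1 + 6.7964×e^(−0.162×9)).
e^(−1.458) = 0.2327; denominator = 1 + 6.7964×0.2327 = 2.5815.
N = 5590/2.5815 = 2165.39.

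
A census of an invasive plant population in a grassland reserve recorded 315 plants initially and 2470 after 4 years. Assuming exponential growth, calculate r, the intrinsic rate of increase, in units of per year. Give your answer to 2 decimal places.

0.51 per year

From N(t) = N₀·e^(rt): e^(r·4) = 2470/315 = 7.8413.
r·4 = ln(7.8413) = 2.0594, so r = 2.0594/4 = 0.51485.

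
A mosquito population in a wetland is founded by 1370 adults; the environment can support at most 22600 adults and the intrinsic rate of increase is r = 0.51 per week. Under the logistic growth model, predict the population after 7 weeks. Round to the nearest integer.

A = (K − N₀)/N₀ = (22600 − 1370)/1370 = 15.496.
N(t) = K/(1 + A·e^(−rt)) = 22600/(1 + 15.496×e^(−0.51×7)).
e^(−3.57) = 0.028156; denominator = 1 + 15.496×0.028156 = 1.4363.
N = 22600/1.4363 = 15734.7.

15735 adults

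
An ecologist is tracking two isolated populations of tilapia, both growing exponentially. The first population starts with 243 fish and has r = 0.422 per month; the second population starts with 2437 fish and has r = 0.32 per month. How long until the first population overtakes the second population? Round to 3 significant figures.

22.6 months

Set 243·e^(0.422t) = 2437·e^(0.32t).
e^((0.422 − 0.32)t) = 2437/243 → e^(0.102·t) = 10.029.
0.102·t = ln(10.029) = 2.3055, so t = 2.3055/0.102 = 22.603.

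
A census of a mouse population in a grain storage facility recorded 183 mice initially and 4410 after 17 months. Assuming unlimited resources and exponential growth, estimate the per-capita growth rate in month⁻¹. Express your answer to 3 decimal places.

From N(t) = N₀·e^(rt): e^(r·17) = 4410/183 = 24.098.
r·17 = ln(24.098) = 3.1821, so r = 3.1821/17 = 0.18718.

0.187 per month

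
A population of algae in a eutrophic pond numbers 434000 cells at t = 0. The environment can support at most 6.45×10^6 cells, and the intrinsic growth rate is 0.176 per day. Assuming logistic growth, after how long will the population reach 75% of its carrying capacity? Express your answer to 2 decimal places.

A = (K − N₀)/N₀ = (6.45×10^6 − 434000)/434000 = 13.862.
Solve 6.45×10^6/(1 + 13.862·e^(−0.176t)) = 4.8375×10^6: 1 + 13.862·e^(−0.176t) = 1.3333, so e^(−0.176t) = 0.024047.
−0.176·t = ln(0.024047) = -3.7277, so t = 3.7277/0.176 = 21.18.

21.18 days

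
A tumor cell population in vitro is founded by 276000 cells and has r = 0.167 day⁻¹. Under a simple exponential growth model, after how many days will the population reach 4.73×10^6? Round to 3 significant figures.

Set N₀·e^(rt) = 4.73×10^6: e^(0.167·t) = 4.73×10^6/276000 = 17.138.
0.167·t = ln(17.138) = 2.8413, so t = 2.8413/0.167 = 17.014.

17.0 days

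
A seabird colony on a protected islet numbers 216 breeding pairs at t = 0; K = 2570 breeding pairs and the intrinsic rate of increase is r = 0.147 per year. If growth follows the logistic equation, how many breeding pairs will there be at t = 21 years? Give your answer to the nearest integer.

1716 breeding pairs

A = (K − N₀)/N₀ = (2570 − 216)/216 = 10.898.
N(t) = K/(1 + A·e^(−rt)) = 2570/(1 + 10.898×e^(−0.147×21)).
e^(−3.087) = 0.045639; denominator = 1 + 10.898×0.045639 = 1.4974.
N = 2570/1.4974 = 1716.33.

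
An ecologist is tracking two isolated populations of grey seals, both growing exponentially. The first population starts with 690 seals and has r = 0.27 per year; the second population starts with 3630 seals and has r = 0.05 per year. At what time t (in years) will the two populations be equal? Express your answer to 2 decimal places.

7.55 years

Set 690·e^(0.27t) = 3630·e^(0.05t).
e^((0.27 − 0.05)t) = 3630/690 → e^(0.22·t) = 5.2609.
0.22·t = ln(5.2609) = 1.6603, so t = 1.6603/0.22 = 7.5468.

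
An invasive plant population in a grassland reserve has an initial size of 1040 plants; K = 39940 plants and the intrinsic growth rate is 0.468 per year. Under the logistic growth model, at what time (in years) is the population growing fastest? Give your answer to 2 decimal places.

7.74 years

Logistic growth is fastest at N = K/2 = 19970.
A = (K − N₀)/N₀ = 37.404. Set K/(1 + A·e^(−rt)) = K/2 → A·e^(−rt) = 1.
e^(−0.468t) = 1/37.404 = 0.0267352, so t = ln(37.404)/0.468 = 3.6218/0.468 = 7.7388.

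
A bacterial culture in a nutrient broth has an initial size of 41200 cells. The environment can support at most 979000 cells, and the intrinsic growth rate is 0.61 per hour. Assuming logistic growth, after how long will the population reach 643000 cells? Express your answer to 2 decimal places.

A = (K − N₀)/N₀ = (979000 − 41200)/41200 = 22.762.
Solve 979000/(1 + 22.762·e^(−0.61t)) = 643000: 1 + 22.762·e^(−0.61t) = 1.5226, so e^(−0.61t) = 0.022957.
−0.61·t = ln(0.022957) = -3.7741, so t = 3.7741/0.61 = 6.1871.

6.19 hours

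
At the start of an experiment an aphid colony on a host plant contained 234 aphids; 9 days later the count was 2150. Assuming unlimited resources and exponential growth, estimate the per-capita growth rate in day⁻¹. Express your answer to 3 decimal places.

From N(t) = N₀·e^(rt): e^(r·9) = 2150/234 = 9.188.
r·9 = ln(9.188) = 2.2179, so r = 2.2179/9 = 0.24643.

0.246 per day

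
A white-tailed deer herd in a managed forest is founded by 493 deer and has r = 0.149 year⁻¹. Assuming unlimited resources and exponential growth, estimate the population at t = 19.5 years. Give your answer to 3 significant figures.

9010 deer

N(t) = N₀·e^(rt) = 493 × e^(0.149×19.5) = 493 × e^2.905.
e^2.905 ≈ 18.274, so N ≈ 493 × 18.274 = 9009.27.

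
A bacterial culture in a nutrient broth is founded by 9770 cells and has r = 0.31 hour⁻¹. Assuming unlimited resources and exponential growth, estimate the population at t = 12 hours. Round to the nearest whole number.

N(t) = N₀·e^(rt) = 9770 × e^(0.31×12) = 9770 × e^3.72.
e^3.72 ≈ 41.264, so N ≈ 9770 × 41.264 = 403153.

403153 cells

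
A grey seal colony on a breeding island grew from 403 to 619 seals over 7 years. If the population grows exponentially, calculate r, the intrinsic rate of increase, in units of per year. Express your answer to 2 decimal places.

From N(t) = N₀·e^(rt): e^(r·7) = 619/403 = 1.536.
r·7 = ln(1.536) = 0.42917, so r = 0.42917/7 = 0.06131.

0.06 per year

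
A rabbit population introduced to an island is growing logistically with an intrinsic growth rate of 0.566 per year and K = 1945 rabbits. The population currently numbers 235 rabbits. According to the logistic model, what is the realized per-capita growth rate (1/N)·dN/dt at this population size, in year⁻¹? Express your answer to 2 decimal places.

0.50 per year

(1/N)·dN/dt = r(1 − N/K) = 0.566 × (1 − 235/1945).
= 0.566 × 0.87918 = 0.49761.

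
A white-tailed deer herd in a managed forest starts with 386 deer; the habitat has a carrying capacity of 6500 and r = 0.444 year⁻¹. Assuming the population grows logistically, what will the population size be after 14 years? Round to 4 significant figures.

6301 deer

A = (K − N₀)/N₀ = (6500 − 386)/386 = 15.839.
N(t) = K/(1 + A·e^(−rt)) = 6500/(1 + 15.839×e^(−0.444×14)).
e^(−6.216) = 0.0019972; denominator = 1 + 15.839×0.0019972 = 1.0316.
N = 6500/1.0316 = 6300.68.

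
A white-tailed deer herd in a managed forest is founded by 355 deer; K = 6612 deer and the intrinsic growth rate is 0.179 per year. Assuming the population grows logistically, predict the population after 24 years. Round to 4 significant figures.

A = (K − N₀)/N₀ = (6612 − 355)/355 = 17.625.
N(t) = K/(1 + A·e^(−rt)) = 6612/(1 + 17.625×e^(−0.179×24)).
e^(−4.296) = 0.013623; denominator = 1 + 17.625×0.013623 = 1.2401.
N = 6612/1.2401 = 5331.79.

5332 deer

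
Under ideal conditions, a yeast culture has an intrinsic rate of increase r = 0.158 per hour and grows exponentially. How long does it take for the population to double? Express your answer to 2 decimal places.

Doubling time t_d = ln(2)/r = 0.6931/0.158 = 4.387.

4.39 hours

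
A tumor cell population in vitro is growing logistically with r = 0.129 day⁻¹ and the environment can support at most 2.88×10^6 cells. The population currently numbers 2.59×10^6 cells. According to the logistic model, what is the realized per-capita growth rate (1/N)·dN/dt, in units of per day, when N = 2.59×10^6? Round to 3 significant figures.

0.0130 per day

(1/N)·dN/dt = r(1 − N/K) = 0.129 × (1 − 2.59×10^6/2.88×10^6).
= 0.129 × 0.10069 = 0.01299.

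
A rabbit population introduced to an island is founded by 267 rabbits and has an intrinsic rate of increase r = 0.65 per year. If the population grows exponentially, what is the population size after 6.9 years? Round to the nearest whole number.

23677 rabbits

N(t) = N₀·e^(rt) = 267 × e^(0.65×6.9) = 267 × e^4.485.
e^4.485 ≈ 88.677, so N ≈ 267 × 88.677 = 23676.7.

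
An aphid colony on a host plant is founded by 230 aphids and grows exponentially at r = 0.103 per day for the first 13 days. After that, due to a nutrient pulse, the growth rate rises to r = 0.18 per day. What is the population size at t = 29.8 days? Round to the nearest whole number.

Phase 1: N(13) = 230·e^(0.103×13) = 230·e^1.339 = 877.502.
Phase 2 runs for 29.8 − 13 = 16.8 days at r = 0.18.
N(29.8) = 877.502·e^(0.18×16.8) = 877.502·e^3.024 = 18053.2.

18053 aphids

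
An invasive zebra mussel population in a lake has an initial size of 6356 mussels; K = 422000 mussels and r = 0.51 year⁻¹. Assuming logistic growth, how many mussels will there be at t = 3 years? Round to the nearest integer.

27836 mussels

A = (K − N₀)/N₀ = (422000 − 6356)/6356 = 65.394.
N(t) = K/(1 + A·e^(−rt)) = 422000/(1 + 65.394×e^(−0.51×3)).
e^(−1.53) = 0.21654; denominator = 1 + 65.394×0.21654 = 15.16.
N = 422000/15.16 = 27836.2.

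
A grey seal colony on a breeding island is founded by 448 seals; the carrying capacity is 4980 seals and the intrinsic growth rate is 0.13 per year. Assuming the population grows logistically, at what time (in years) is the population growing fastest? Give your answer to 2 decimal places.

Logistic growth is fastest at N = K/2 = 2490.
A = (K − N₀)/N₀ = 10.116. Set K/(1 + A·e^(−rt)) = K/2 → A·e^(−rt) = 1.
e^(−0.13t) = 1/10.116 = 0.0988526, so t = ln(10.116)/0.13 = 2.3141/0.13 = 17.801.

17.80 years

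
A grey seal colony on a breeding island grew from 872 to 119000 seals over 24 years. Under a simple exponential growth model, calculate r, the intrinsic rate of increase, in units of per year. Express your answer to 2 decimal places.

From N(t) = N₀·e^(rt): e^(r·24) = 119000/872 = 136.47.
r·24 = ln(136.47) = 4.9161, so r = 4.9161/24 = 0.20484.

0.20 per year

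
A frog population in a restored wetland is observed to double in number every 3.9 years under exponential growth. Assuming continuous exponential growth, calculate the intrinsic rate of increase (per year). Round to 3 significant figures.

0.178 per year

r = ln(2)/t_d = 0.6931/3.9 = 0.17773.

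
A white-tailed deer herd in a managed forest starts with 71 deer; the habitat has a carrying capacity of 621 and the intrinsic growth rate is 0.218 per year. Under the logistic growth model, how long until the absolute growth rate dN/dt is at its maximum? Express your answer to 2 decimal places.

Logistic growth is fastest at N = K/2 = 310.5.
A = (K − N₀)/N₀ = 7.7465. Set K/(1 + A·e^(−rt)) = K/2 → A·e^(−rt) = 1.
e^(−0.218t) = 1/7.7465 = 0.129091, so t = ln(7.7465)/0.218 = 2.0472/0.218 = 9.391.

9.39 years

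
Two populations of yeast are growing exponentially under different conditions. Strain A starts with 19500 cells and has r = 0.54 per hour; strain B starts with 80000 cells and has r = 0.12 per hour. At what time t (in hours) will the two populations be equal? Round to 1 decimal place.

Set 19500·e^(0.54t) = 80000·e^(0.12t).
e^((0.54 − 0.12)t) = 80000/19500 → e^(0.42·t) = 4.1026.
0.42·t = ln(4.1026) = 1.4116, so t = 1.4116/0.42 = 3.361.

3.4 hours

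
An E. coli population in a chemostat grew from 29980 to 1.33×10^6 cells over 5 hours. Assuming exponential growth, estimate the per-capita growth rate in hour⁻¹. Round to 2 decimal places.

0.76 per hour

From N(t) = N₀·e^(rt): e^(r·5) = 1.33×10^6/29980 = 44.363.
r·5 = ln(44.363) = 3.7924, so r = 3.7924/5 = 0.75848.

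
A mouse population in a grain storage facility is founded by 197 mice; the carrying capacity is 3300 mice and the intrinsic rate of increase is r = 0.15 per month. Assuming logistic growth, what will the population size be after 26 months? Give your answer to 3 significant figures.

2500 mice

A = (K − N₀)/N₀ = (3300 − 197)/197 = 15.751.
N(t) = K/(1 + A·e^(−rt)) = 3300/(1 + 15.751×e^(−0.15×26)).
e^(−3.9) = 0.020242; denominator = 1 + 15.751×0.020242 = 1.3188.
N = 3300/1.3188 = 2502.21.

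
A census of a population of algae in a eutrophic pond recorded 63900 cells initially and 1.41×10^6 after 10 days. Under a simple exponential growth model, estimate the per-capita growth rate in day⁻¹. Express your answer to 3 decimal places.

From N(t) = N₀·e^(rt): e^(r·10) = 1.41×10^6/63900 = 22.066.
r·10 = ln(22.066) = 3.094, so r = 3.094/10 = 0.3094.

0.309 per day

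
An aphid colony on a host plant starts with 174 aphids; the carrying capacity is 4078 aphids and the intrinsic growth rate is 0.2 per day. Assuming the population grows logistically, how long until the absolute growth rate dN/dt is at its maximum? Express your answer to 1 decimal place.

Logistic growth is fastest at N = K/2 = 2039.
A = (K − N₀)/N₀ = 22.437. Set K/(1 + A·e^(−rt)) = K/2 → A·e^(−rt) = 1.
e^(−0.2t) = 1/22.437 = 0.0445697, so t = ln(22.437)/0.2 = 3.1107/0.2 = 15.554.

15.6 days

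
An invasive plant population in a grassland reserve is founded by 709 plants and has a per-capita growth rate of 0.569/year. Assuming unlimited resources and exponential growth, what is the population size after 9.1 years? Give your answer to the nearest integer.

N(t) = N₀·e^(rt) = 709 × e^(0.569×9.1) = 709 × e^5.178.
e^5.178 ≈ 177.31, so N ≈ 709 × 177.31 = 125713.

125713 plants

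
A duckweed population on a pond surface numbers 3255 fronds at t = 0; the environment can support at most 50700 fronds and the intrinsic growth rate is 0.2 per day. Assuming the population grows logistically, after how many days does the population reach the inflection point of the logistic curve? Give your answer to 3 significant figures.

13.4 days

Logistic growth is fastest at N = K/2 = 25350.
A = (K − N₀)/N₀ = 14.576. Set K/(1 + A·e^(−rt)) = K/2 → A·e^(−rt) = 1.
e^(−0.2t) = 1/14.576 = 0.0686058, so t = ln(14.576)/0.2 = 2.6794/0.2 = 13.397.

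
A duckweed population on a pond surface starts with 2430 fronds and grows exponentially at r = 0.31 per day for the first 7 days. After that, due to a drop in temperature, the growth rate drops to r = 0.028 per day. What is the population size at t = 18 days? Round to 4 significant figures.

28960 fronds

Phase 1: N(7) = 2430·e^(0.31×7) = 2430·e^2.17 = 21282.6.
Phase 2 runs for 18 − 7 = 11 days at r = 0.028.
N(18) = 21282.6·e^(0.028×11) = 21282.6·e^0.308 = 28959.3.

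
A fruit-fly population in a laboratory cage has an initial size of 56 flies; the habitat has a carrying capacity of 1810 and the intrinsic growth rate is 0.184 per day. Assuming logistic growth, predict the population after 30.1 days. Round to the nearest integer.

1611 flies

A = (K − N₀)/N₀ = (1810 − 56)/56 = 31.321.
N(t) = K/(1 + A·e^(−rt)) = 1810/(1 + 31.321×e^(−0.184×30.1)).
e^(−5.538) = 0.0039328; denominator = 1 + 31.321×0.0039328 = 1.1232.
N = 1810/1.1232 = 1611.49.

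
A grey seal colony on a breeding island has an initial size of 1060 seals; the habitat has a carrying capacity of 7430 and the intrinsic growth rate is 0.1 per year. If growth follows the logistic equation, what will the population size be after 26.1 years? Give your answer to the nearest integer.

A = (K − N₀)/N₀ = (7430 − 1060)/1060 = 6.0094.
N(t) = K/(1 + A·e^(−rt)) = 7430/(1 + 6.0094×e^(−0.1×26.1)).
e^(−2.61) = 0.073535; denominator = 1 + 6.0094×0.073535 = 1.4419.
N = 7430/1.4419 = 5152.92.

5153 seals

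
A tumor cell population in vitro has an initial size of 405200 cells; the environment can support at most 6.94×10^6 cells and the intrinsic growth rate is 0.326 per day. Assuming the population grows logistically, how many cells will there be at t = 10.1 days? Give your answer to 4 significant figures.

4340000 cells

A = (K − N₀)/N₀ = (6.94×10^6 − 405200)/405200 = 16.127.
N(t) = K/(1 + A·e^(−rt)) = 6.94×10^6/(1 + 16.127×e^(−0.326×10.1)).
e^(−3.293) = 0.037157; denominator = 1 + 16.127×0.037157 = 1.5992.
N = 6.94×10^6/1.5992 = 4.339546×10^6.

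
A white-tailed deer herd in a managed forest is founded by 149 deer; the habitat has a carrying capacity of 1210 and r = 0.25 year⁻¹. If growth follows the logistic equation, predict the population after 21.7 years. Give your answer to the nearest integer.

A = (K − N₀)/N₀ = (1210 − 149)/149 = 7.1208.
N(t) = K/(1 + A·e^(−rt)) = 1210/(1 + 7.1208×e^(−0.25×21.7)).
e^(−5.425) = 0.0044051; denominator = 1 + 7.1208×0.0044051 = 1.0314.
N = 1210/1.0314 = 1173.2.

1173 deer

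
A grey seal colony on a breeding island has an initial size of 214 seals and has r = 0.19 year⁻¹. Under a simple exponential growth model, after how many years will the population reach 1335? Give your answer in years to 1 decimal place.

Set N₀·e^(rt) = 1335: e^(0.19·t) = 1335/214 = 6.2383.
0.19·t = ln(6.2383) = 1.8307, so t = 1.8307/0.19 = 9.6353.

9.6 years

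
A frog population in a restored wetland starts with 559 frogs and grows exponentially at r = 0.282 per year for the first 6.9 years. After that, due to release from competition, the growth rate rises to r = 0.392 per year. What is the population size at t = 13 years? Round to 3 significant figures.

Phase 1: N(6.9) = 559·e^(0.282×6.9) = 559·e^1.946 = 3912.57.
Phase 2 runs for 13 − 6.9 = 6.1 years at r = 0.392.
N(13) = 3912.57·e^(0.392×6.1) = 3912.57·e^2.391 = 42751.1.

42800 frogs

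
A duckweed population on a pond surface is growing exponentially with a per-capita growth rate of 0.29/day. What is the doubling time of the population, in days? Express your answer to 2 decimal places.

Doubling time t_d = ln(2)/r = 0.6931/0.29 = 2.3902.

2.39 days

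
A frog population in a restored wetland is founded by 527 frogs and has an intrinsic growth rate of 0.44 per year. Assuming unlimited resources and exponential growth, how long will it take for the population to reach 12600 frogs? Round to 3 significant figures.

7.21 years

Set N₀·e^(rt) = 12600: e^(0.44·t) = 12600/527 = 23.909.
0.44·t = ln(23.909) = 3.1743, so t = 3.1743/0.44 = 7.2142.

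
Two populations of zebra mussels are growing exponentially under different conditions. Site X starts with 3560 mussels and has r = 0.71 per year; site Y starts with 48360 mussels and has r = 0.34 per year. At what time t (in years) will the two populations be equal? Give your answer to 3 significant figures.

Set 3560·e^(0.71t) = 48360·e^(0.34t).
e^((0.71 − 0.34)t) = 48360/3560 → e^(0.37·t) = 13.584.
0.37·t = ln(13.584) = 2.6089, so t = 2.6089/0.37 = 7.0511.

7.05 years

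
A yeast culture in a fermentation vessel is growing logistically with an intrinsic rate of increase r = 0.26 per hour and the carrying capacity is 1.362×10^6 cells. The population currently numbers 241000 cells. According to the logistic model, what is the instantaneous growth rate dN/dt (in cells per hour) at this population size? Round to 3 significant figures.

51600 cells per hour

dN/dt = rN(1 − N/K) = 0.26 × 241000 × (1 − 241000/1.362×10^6).
1 − 241000/1.362×10^6 = 0.82305; dN/dt = 0.26 × 241000 × 0.82305 = 51573.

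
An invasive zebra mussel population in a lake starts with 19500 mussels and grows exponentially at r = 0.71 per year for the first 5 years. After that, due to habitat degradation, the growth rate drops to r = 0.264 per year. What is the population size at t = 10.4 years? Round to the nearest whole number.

Phase 1: N(5) = 19500·e^(0.71×5) = 19500·e^3.55 = 678860.
Phase 2 runs for 10.4 − 5 = 5.4 years at r = 0.264.
N(10.4) = 678860·e^(0.264×5.4) = 678860·e^1.426 = 2.824296×10^6.

2824296 mussels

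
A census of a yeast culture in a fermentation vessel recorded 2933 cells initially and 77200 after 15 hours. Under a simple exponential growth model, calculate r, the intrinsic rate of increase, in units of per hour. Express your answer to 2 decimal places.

0.22 per hour

From N(t) = N₀·e^(rt): e^(r·15) = 77200/2933 = 26.321.
r·15 = ln(26.321) = 3.2704, so r = 3.2704/15 = 0.21802.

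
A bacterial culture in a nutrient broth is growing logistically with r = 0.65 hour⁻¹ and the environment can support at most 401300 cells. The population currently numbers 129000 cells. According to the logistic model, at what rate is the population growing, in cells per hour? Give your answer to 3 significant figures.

dN/dt = rN(1 − N/K) = 0.65 × 129000 × (1 − 129000/401300).
1 − 129000/401300 = 0.67854; dN/dt = 0.65 × 129000 × 0.67854 = 56896.

56900 cells per hour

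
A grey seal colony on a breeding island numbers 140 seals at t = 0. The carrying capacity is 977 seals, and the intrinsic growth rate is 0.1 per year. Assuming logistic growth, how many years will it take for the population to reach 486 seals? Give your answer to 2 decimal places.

17.78 years

A = (K − N₀)/N₀ = (977 − 140)/140 = 5.9786.
Solve 977/(1 + 5.9786·e^(−0.1t)) = 486: 1 + 5.9786·e^(−0.1t) = 2.0103, so e^(−0.1t) = 0.168985.
−0.1·t = ln(0.168985) = -1.7779, so t = 1.7779/0.1 = 17.779.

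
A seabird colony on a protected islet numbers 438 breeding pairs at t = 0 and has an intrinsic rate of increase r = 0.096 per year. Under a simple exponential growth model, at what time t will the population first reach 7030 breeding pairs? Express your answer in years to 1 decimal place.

28.9 years

Set N₀·e^(rt) = 7030: e^(0.096·t) = 7030/438 = 16.05.
0.096·t = ln(16.05) = 2.7757, so t = 2.7757/0.096 = 28.914.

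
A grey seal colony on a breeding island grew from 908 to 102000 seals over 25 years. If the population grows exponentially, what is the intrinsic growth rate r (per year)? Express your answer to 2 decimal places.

0.19 per year

From N(t) = N₀·e^(rt): e^(r·25) = 102000/908 = 112.33.
r·25 = ln(112.33) = 4.7215, so r = 4.7215/25 = 0.18886.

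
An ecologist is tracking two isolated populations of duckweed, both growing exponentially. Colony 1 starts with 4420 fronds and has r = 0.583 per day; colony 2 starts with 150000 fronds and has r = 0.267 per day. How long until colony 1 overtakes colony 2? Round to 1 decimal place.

11.2 days

Set 4420·e^(0.583t) = 150000·e^(0.267t).
e^((0.583 − 0.267)t) = 150000/4420 → e^(0.316·t) = 33.937.
0.316·t = ln(33.937) = 3.5245, so t = 3.5245/0.316 = 11.153.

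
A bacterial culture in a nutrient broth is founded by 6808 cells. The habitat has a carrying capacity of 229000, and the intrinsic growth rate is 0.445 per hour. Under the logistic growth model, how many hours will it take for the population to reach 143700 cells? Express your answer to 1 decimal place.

A = (K − N₀)/N₀ = (229000 − 6808)/6808 = 32.637.
Solve 229000/(1 + 32.637·e^(−0.445t)) = 143700: 1 + 32.637·e^(−0.445t) = 1.5936, so e^(−0.445t) = 0.0181879.
−0.445·t = ln(0.0181879) = -4.007, so t = 4.007/0.445 = 9.0045.

9.0 hours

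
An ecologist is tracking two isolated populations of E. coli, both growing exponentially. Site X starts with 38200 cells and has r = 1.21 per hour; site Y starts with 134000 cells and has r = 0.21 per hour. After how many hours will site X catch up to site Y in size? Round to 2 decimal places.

1.26 hours

Set 38200·e^(1.21t) = 134000·e^(0.21t).
e^((1.21 − 0.21)t) = 134000/38200 → e^(1·t) = 3.5079.
1·t = ln(3.5079) = 1.255, so t = 1.255/1 = 1.255.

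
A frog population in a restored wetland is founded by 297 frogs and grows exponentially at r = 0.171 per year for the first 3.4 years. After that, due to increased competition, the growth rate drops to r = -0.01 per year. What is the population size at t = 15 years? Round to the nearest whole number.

473 frogs

Phase 1: N(3.4) = 297·e^(0.171×3.4) = 297·e^0.5814 = 531.197.
Phase 2 runs for 15 − 3.4 = 11.6 years at r = -0.01.
N(15) = 531.197·e^(-0.01×11.6) = 531.197·e^-0.116 = 473.017.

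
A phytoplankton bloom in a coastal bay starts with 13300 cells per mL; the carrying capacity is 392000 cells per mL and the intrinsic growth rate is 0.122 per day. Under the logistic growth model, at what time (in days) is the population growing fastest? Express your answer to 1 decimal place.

27.5 days

Logistic growth is fastest at N = K/2 = 196000.
A = (K − N₀)/N₀ = 28.474. Set K/(1 + A·e^(−rt)) = K/2 → A·e^(−rt) = 1.
e^(−0.122t) = 1/28.474 = 0.0351201, so t = ln(28.474)/0.122 = 3.349/0.122 = 27.451.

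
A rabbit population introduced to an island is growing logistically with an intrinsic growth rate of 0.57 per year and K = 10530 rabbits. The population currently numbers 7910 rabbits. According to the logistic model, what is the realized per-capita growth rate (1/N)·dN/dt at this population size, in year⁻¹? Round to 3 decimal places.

0.142 per year

(1/N)·dN/dt = r(1 − N/K) = 0.57 × (1 − 7910/10530).
= 0.57 × 0.24881 = 0.14182.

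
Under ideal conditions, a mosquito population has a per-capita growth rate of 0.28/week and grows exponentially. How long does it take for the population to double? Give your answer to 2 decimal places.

2.48 weeks

Doubling time t_d = ln(2)/r = 0.6931/0.28 = 2.4755.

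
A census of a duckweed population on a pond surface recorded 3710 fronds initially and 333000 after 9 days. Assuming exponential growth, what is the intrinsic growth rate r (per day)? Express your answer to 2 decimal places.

From N(t) = N₀·e^(rt): e^(r·9) = 333000/3710 = 89.757.
r·9 = ln(89.757) = 4.4971, so r = 4.4971/9 = 0.49968.

0.50 per day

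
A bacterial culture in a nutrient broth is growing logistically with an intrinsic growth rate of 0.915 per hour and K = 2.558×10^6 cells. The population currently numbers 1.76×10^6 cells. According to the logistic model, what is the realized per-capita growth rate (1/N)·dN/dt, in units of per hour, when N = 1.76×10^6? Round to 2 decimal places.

0.29 per hour

(1/N)·dN/dt = r(1 − N/K) = 0.915 × (1 − 1.76×10^6/2.558×10^6).
= 0.915 × 0.31196 = 0.28545.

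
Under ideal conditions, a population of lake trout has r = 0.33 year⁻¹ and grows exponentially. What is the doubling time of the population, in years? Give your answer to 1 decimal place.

Doubling time t_d = ln(2)/r = 0.6931/0.33 = 2.1004.

2.1 years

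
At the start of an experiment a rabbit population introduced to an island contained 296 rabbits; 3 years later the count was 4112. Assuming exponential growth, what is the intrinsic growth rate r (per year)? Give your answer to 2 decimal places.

From N(t) = N₀·e^(rt): e^(r·3) = 4112/296 = 13.892.
r·3 = ln(13.892) = 2.6313, so r = 2.6313/3 = 0.8771.

0.88 per year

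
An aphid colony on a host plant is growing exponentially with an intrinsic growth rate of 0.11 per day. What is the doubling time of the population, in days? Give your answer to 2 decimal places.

6.30 days

Doubling time t_d = ln(2)/r = 0.6931/0.11 = 6.3013.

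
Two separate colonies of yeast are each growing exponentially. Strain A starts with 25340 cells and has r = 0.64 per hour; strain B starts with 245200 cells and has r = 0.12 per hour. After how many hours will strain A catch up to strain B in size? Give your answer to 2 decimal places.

4.36 hours

Set 25340·e^(0.64t) = 245200·e^(0.12t).
e^((0.64 − 0.12)t) = 245200/25340 → e^(0.52·t) = 9.6764.
0.52·t = ln(9.6764) = 2.2697, so t = 2.2697/0.52 = 4.3648.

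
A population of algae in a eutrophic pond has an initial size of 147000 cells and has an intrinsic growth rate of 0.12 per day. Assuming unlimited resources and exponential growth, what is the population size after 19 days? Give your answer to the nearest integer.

N(t) = N₀·e^(rt) = 147000 × e^(0.12×19) = 147000 × e^2.28.
e^2.28 ≈ 9.7767, so N ≈ 147000 × 9.7767 = 1.437172×10^6.

1437172 cells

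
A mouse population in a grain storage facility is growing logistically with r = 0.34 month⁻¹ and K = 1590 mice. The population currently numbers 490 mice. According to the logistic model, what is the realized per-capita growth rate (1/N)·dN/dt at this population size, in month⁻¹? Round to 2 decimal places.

(1/N)·dN/dt = r(1 − N/K) = 0.34 × (1 − 490/1590).
= 0.34 × 0.69182 = 0.23522.

0.24 per month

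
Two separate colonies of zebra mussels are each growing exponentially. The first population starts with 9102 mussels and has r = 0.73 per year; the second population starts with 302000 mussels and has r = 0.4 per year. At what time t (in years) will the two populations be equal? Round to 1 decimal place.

Set 9102·e^(0.73t) = 302000·e^(0.4t).
e^((0.73 − 0.4)t) = 302000/9102 → e^(0.33·t) = 33.18.
0.33·t = ln(33.18) = 3.5019, so t = 3.5019/0.33 = 10.612.

10.6 years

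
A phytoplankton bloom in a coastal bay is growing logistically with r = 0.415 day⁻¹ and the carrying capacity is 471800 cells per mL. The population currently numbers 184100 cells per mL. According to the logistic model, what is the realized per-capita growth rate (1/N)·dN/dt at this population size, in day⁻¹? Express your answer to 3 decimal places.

(1/N)·dN/dt = r(1 − N/K) = 0.415 × (1 − 184100/471800).
= 0.415 × 0.60979 = 0.25306.

0.253 per day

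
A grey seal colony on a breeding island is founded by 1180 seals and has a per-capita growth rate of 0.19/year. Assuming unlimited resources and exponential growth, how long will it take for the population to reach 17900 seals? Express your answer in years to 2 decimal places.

Set N₀·e^(rt) = 17900: e^(0.19·t) = 17900/1180 = 15.169.
0.19·t = ln(15.169) = 2.7193, so t = 2.7193/0.19 = 14.312.

14.31 years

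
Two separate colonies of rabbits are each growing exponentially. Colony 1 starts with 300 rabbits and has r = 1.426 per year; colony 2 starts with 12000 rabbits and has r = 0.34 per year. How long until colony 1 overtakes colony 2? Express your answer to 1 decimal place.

3.4 years

Set 300·e^(1.426t) = 12000·e^(0.34t).
e^((1.426 − 0.34)t) = 12000/300 → e^(1.086·t) = 40.
1.086·t = ln(40) = 3.6889, so t = 3.6889/1.086 = 3.3968.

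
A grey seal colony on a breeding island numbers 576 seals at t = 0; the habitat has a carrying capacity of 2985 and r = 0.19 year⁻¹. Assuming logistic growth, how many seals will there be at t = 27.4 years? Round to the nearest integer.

A = (K − N₀)/N₀ = (2985 − 576)/576 = 4.1823.
N(t) = K/(1 + A·e^(−rt)) = 2985/(1 + 4.1823×e^(−0.19×27.4)).
e^(−5.206) = 0.0054836; denominator = 1 + 4.1823×0.0054836 = 1.0229.
N = 2985/1.0229 = 2918.08.

2918 seals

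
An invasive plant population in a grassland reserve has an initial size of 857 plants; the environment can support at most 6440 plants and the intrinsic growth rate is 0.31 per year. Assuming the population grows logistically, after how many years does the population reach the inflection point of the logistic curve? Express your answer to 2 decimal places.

Logistic growth is fastest at N = K/2 = 3220.
A = (K − N₀)/N₀ = 6.5146. Set K/(1 + A·e^(−rt)) = K/2 → A·e^(−rt) = 1.
e^(−0.31t) = 1/6.5146 = 0.153502, so t = ln(6.5146)/0.31 = 1.874/0.31 = 6.0453.

6.05 years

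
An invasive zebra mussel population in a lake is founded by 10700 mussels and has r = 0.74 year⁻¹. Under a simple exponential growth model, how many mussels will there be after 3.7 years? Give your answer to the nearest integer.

N(t) = N₀·e^(rt) = 10700 × e^(0.74×3.7) = 10700 × e^2.738.
e^2.738 ≈ 15.456, so N ≈ 10700 × 15.456 = 165380.

165380 mussels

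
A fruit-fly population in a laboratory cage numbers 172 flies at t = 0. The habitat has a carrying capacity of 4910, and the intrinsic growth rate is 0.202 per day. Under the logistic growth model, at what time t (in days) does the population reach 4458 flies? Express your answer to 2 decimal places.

27.75 days

A = (K − N₀)/N₀ = (4910 − 172)/172 = 27.547.
Solve 4910/(1 + 27.547·e^(−0.202t)) = 4458: 1 + 27.547·e^(−0.202t) = 1.1014, so e^(−0.202t) = 0.00368071.
−0.202·t = ln(0.00368071) = -5.6046, so t = 5.6046/0.202 = 27.746.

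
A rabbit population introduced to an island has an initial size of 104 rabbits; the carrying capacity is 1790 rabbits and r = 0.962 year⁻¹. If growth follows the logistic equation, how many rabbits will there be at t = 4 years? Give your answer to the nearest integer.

A = (K − N₀)/N₀ = (1790 − 104)/104 = 16.212.
N(t) = K/(1 + A·e^(−rt)) = 1790/(1 + 16.212×e^(−0.962×4)).
e^(−3.848) = 0.021322; denominator = 1 + 16.212×0.021322 = 1.3457.
N = 1790/1.3457 = 1330.19.

1330 rabbits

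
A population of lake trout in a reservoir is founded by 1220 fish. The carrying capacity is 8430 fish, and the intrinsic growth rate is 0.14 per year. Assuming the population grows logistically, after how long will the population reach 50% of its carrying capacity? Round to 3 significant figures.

A = (K − N₀)/N₀ = (8430 − 1220)/1220 = 5.9098.
Solve 8430/(1 + 5.9098·e^(−0.14t)) = 4215: 1 + 5.9098·e^(−0.14t) = 2, so e^(−0.14t) = 0.169209.
−0.14·t = ln(0.169209) = -1.7766, so t = 1.7766/0.14 = 12.69.

12.7 years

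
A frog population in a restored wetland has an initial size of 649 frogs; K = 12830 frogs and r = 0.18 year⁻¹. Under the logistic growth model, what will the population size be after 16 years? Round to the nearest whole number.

A = (K − N₀)/N₀ = (12830 − 649)/649 = 18.769.
N(t) = K/(1 + A·e^(−rt)) = 12830/(1 + 18.769×e^(−0.18×16)).
e^(−2.88) = 0.056135; denominator = 1 + 18.769×0.056135 = 2.0536.
N = 12830/2.0536 = 6247.61.

6248 frogs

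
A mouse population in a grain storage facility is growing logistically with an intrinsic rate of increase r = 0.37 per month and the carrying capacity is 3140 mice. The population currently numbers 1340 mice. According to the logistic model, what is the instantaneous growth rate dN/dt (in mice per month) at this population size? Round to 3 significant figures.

284 mice per month

dN/dt = rN(1 − N/K) = 0.37 × 1340 × (1 − 1340/3140).
1 − 1340/3140 = 0.57325; dN/dt = 0.37 × 1340 × 0.57325 = 284.22.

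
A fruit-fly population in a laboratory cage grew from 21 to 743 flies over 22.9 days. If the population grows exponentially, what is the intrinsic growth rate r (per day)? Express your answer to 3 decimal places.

0.156 per day

From N(t) = N₀·e^(rt): e^(r·22.9) = 743/21 = 35.381.
r·22.9 = ln(35.381) = 3.5662, so r = 3.5662/22.9 = 0.15573.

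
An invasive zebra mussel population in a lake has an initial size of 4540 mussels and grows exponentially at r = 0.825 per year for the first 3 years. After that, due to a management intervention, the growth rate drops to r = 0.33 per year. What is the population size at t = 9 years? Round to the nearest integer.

390695 mussels

Phase 1: N(3) = 4540·e^(0.825×3) = 4540·e^2.475 = 53943.
Phase 2 runs for 9 − 3 = 6 years at r = 0.33.
N(9) = 53943·e^(0.33×6) = 53943·e^1.98 = 390695.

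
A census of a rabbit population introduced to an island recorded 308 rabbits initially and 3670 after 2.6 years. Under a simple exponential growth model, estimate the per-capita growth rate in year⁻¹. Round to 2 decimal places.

0.95 per year

From N(t) = N₀·e^(rt): e^(r·2.6) = 3670/308 = 11.916.
r·2.6 = ln(11.916) = 2.4778, so r = 2.4778/2.6 = 0.95302.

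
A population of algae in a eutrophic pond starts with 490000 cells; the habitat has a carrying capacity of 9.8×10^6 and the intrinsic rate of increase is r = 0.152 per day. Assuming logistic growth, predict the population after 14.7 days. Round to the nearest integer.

3229984 cells

A = (K − N₀)/N₀ = (9.8×10^6 − 490000)/490000 = 19.
N(t) = K/(1 + A·e^(−rt)) = 9.8×10^6/(1 + 19×e^(−0.152×14.7)).
e^(−2.234) = 0.10706; denominator = 1 + 19×0.10706 = 3.0341.
N = 9.8×10^6/3.0341 = 3.229984×10^6.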